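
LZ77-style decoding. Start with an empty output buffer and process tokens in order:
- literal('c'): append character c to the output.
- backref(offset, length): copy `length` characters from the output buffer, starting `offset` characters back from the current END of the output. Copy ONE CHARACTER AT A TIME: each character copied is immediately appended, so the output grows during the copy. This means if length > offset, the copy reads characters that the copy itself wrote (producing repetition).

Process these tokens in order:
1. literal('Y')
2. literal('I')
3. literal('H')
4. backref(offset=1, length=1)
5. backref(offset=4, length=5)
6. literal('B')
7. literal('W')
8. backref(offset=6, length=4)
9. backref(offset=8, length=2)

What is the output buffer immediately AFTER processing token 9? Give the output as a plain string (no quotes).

Token 1: literal('Y'). Output: "Y"
Token 2: literal('I'). Output: "YI"
Token 3: literal('H'). Output: "YIH"
Token 4: backref(off=1, len=1). Copied 'H' from pos 2. Output: "YIHH"
Token 5: backref(off=4, len=5) (overlapping!). Copied 'YIHHY' from pos 0. Output: "YIHHYIHHY"
Token 6: literal('B'). Output: "YIHHYIHHYB"
Token 7: literal('W'). Output: "YIHHYIHHYBW"
Token 8: backref(off=6, len=4). Copied 'IHHY' from pos 5. Output: "YIHHYIHHYBWIHHY"
Token 9: backref(off=8, len=2). Copied 'HY' from pos 7. Output: "YIHHYIHHYBWIHHYHY"

Answer: YIHHYIHHYBWIHHYHY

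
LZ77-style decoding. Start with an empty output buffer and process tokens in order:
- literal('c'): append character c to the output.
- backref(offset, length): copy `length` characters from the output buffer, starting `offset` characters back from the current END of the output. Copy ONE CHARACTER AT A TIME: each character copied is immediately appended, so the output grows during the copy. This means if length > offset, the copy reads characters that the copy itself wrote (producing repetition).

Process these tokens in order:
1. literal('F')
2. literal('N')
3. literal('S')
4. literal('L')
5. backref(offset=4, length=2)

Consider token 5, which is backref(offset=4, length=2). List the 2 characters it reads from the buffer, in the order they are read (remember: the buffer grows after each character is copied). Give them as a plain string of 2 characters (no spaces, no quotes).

Token 1: literal('F'). Output: "F"
Token 2: literal('N'). Output: "FN"
Token 3: literal('S'). Output: "FNS"
Token 4: literal('L'). Output: "FNSL"
Token 5: backref(off=4, len=2). Buffer before: "FNSL" (len 4)
  byte 1: read out[0]='F', append. Buffer now: "FNSLF"
  byte 2: read out[1]='N', append. Buffer now: "FNSLFN"

Answer: FN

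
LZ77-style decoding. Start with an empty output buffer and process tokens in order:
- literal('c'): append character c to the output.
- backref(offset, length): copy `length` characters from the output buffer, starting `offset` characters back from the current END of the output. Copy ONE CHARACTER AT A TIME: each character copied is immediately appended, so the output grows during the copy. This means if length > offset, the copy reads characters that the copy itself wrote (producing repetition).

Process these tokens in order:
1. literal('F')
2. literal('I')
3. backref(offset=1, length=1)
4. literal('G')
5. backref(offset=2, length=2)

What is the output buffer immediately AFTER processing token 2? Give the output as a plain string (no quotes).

Token 1: literal('F'). Output: "F"
Token 2: literal('I'). Output: "FI"

Answer: FI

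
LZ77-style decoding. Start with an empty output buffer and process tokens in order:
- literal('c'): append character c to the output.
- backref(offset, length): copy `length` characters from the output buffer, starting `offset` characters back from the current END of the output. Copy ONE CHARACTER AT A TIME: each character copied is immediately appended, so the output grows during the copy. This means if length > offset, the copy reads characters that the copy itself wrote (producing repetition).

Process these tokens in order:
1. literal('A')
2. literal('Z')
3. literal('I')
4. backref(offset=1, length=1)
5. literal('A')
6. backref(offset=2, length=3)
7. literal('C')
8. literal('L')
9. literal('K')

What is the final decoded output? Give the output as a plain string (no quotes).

Token 1: literal('A'). Output: "A"
Token 2: literal('Z'). Output: "AZ"
Token 3: literal('I'). Output: "AZI"
Token 4: backref(off=1, len=1). Copied 'I' from pos 2. Output: "AZII"
Token 5: literal('A'). Output: "AZIIA"
Token 6: backref(off=2, len=3) (overlapping!). Copied 'IAI' from pos 3. Output: "AZIIAIAI"
Token 7: literal('C'). Output: "AZIIAIAIC"
Token 8: literal('L'). Output: "AZIIAIAICL"
Token 9: literal('K'). Output: "AZIIAIAICLK"

Answer: AZIIAIAICLK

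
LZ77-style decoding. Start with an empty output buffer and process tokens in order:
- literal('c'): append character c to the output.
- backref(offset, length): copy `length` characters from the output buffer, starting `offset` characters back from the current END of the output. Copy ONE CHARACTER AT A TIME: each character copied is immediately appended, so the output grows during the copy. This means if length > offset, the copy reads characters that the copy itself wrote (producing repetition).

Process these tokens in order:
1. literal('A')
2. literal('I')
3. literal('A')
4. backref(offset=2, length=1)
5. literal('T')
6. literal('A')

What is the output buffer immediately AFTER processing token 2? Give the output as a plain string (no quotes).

Answer: AI

Derivation:
Token 1: literal('A'). Output: "A"
Token 2: literal('I'). Output: "AI"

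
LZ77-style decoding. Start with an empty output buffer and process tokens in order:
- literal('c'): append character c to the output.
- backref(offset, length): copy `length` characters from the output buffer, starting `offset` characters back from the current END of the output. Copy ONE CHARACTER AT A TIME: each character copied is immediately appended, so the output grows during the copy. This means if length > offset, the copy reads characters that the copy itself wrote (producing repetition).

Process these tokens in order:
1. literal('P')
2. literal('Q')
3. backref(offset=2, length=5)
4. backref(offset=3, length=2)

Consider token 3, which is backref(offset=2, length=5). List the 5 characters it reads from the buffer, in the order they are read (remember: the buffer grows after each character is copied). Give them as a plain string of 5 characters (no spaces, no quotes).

Answer: PQPQP

Derivation:
Token 1: literal('P'). Output: "P"
Token 2: literal('Q'). Output: "PQ"
Token 3: backref(off=2, len=5). Buffer before: "PQ" (len 2)
  byte 1: read out[0]='P', append. Buffer now: "PQP"
  byte 2: read out[1]='Q', append. Buffer now: "PQPQ"
  byte 3: read out[2]='P', append. Buffer now: "PQPQP"
  byte 4: read out[3]='Q', append. Buffer now: "PQPQPQ"
  byte 5: read out[4]='P', append. Buffer now: "PQPQPQP"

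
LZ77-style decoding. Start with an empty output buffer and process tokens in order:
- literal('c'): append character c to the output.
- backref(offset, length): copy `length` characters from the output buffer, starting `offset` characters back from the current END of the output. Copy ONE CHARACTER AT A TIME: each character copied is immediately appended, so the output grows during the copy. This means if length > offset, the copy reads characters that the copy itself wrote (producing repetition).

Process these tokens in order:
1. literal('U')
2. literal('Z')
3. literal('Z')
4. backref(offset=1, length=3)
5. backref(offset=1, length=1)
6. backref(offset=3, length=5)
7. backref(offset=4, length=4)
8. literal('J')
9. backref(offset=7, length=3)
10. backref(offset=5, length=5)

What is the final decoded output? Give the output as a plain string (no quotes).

Token 1: literal('U'). Output: "U"
Token 2: literal('Z'). Output: "UZ"
Token 3: literal('Z'). Output: "UZZ"
Token 4: backref(off=1, len=3) (overlapping!). Copied 'ZZZ' from pos 2. Output: "UZZZZZ"
Token 5: backref(off=1, len=1). Copied 'Z' from pos 5. Output: "UZZZZZZ"
Token 6: backref(off=3, len=5) (overlapping!). Copied 'ZZZZZ' from pos 4. Output: "UZZZZZZZZZZZ"
Token 7: backref(off=4, len=4). Copied 'ZZZZ' from pos 8. Output: "UZZZZZZZZZZZZZZZ"
Token 8: literal('J'). Output: "UZZZZZZZZZZZZZZZJ"
Token 9: backref(off=7, len=3). Copied 'ZZZ' from pos 10. Output: "UZZZZZZZZZZZZZZZJZZZ"
Token 10: backref(off=5, len=5). Copied 'ZJZZZ' from pos 15. Output: "UZZZZZZZZZZZZZZZJZZZZJZZZ"

Answer: UZZZZZZZZZZZZZZZJZZZZJZZZ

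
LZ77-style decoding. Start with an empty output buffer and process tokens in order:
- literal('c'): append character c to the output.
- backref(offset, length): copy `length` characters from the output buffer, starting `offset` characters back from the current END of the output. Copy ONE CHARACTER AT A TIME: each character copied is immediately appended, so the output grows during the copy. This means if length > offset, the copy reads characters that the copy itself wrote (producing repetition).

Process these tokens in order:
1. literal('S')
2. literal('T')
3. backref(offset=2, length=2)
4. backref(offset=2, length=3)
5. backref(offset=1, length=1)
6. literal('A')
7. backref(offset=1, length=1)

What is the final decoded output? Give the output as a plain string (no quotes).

Answer: STSTSTSSAA

Derivation:
Token 1: literal('S'). Output: "S"
Token 2: literal('T'). Output: "ST"
Token 3: backref(off=2, len=2). Copied 'ST' from pos 0. Output: "STST"
Token 4: backref(off=2, len=3) (overlapping!). Copied 'STS' from pos 2. Output: "STSTSTS"
Token 5: backref(off=1, len=1). Copied 'S' from pos 6. Output: "STSTSTSS"
Token 6: literal('A'). Output: "STSTSTSSA"
Token 7: backref(off=1, len=1). Copied 'A' from pos 8. Output: "STSTSTSSAA"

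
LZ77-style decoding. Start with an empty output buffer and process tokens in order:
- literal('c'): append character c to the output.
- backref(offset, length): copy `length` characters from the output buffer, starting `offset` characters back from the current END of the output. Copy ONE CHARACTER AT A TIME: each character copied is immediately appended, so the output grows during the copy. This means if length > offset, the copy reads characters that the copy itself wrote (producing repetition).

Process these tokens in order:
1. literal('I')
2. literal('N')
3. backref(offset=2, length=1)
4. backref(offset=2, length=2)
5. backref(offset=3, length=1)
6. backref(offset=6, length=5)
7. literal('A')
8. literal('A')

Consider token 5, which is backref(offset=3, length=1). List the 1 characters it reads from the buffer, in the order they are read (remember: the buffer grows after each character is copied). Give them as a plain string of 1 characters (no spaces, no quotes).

Answer: I

Derivation:
Token 1: literal('I'). Output: "I"
Token 2: literal('N'). Output: "IN"
Token 3: backref(off=2, len=1). Copied 'I' from pos 0. Output: "INI"
Token 4: backref(off=2, len=2). Copied 'NI' from pos 1. Output: "ININI"
Token 5: backref(off=3, len=1). Buffer before: "ININI" (len 5)
  byte 1: read out[2]='I', append. Buffer now: "ININII"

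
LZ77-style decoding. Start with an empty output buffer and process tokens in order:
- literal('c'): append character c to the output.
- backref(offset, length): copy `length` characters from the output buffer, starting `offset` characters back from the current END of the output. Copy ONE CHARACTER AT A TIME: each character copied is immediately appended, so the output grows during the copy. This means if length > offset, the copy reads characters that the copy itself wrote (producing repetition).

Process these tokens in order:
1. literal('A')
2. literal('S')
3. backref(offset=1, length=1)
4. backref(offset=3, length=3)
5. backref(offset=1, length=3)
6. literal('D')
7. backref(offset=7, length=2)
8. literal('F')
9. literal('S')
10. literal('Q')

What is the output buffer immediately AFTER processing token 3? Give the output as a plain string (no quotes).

Token 1: literal('A'). Output: "A"
Token 2: literal('S'). Output: "AS"
Token 3: backref(off=1, len=1). Copied 'S' from pos 1. Output: "ASS"

Answer: ASS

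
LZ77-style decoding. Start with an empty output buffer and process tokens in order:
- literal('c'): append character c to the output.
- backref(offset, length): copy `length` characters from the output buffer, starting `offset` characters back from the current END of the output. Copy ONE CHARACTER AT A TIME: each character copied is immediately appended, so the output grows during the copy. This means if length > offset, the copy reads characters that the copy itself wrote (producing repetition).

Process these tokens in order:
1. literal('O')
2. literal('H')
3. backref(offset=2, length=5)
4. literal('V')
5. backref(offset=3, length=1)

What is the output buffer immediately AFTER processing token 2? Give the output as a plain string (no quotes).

Answer: OH

Derivation:
Token 1: literal('O'). Output: "O"
Token 2: literal('H'). Output: "OH"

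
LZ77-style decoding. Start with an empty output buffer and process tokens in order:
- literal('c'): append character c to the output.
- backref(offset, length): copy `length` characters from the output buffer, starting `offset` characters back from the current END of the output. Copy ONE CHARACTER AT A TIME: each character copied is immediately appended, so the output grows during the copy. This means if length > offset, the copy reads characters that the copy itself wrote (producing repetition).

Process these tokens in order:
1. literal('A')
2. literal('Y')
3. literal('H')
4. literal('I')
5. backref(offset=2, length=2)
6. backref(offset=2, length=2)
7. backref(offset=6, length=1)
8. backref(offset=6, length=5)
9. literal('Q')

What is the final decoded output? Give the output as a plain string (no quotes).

Answer: AYHIHIHIHIHIHIQ

Derivation:
Token 1: literal('A'). Output: "A"
Token 2: literal('Y'). Output: "AY"
Token 3: literal('H'). Output: "AYH"
Token 4: literal('I'). Output: "AYHI"
Token 5: backref(off=2, len=2). Copied 'HI' from pos 2. Output: "AYHIHI"
Token 6: backref(off=2, len=2). Copied 'HI' from pos 4. Output: "AYHIHIHI"
Token 7: backref(off=6, len=1). Copied 'H' from pos 2. Output: "AYHIHIHIH"
Token 8: backref(off=6, len=5). Copied 'IHIHI' from pos 3. Output: "AYHIHIHIHIHIHI"
Token 9: literal('Q'). Output: "AYHIHIHIHIHIHIQ"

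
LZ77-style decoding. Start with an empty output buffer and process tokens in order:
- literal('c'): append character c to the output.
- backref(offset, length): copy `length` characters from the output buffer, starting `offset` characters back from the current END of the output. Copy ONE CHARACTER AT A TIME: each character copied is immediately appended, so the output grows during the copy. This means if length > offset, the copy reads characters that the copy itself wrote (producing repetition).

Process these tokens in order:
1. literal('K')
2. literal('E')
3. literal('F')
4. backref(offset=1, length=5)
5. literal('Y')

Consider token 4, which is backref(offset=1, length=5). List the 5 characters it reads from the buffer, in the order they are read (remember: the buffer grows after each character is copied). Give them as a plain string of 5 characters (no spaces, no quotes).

Token 1: literal('K'). Output: "K"
Token 2: literal('E'). Output: "KE"
Token 3: literal('F'). Output: "KEF"
Token 4: backref(off=1, len=5). Buffer before: "KEF" (len 3)
  byte 1: read out[2]='F', append. Buffer now: "KEFF"
  byte 2: read out[3]='F', append. Buffer now: "KEFFF"
  byte 3: read out[4]='F', append. Buffer now: "KEFFFF"
  byte 4: read out[5]='F', append. Buffer now: "KEFFFFF"
  byte 5: read out[6]='F', append. Buffer now: "KEFFFFFF"

Answer: FFFFF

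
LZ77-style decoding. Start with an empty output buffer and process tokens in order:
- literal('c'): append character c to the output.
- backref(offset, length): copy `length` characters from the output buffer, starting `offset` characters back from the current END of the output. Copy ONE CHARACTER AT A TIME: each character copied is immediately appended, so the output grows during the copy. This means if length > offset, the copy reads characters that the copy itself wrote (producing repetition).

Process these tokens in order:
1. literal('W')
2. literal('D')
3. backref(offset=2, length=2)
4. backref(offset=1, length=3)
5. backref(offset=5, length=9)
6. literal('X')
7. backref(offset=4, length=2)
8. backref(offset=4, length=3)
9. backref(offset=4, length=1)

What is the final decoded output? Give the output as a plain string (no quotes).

Answer: WDWDDDDWDDDDWDDDXDDDXDD

Derivation:
Token 1: literal('W'). Output: "W"
Token 2: literal('D'). Output: "WD"
Token 3: backref(off=2, len=2). Copied 'WD' from pos 0. Output: "WDWD"
Token 4: backref(off=1, len=3) (overlapping!). Copied 'DDD' from pos 3. Output: "WDWDDDD"
Token 5: backref(off=5, len=9) (overlapping!). Copied 'WDDDDWDDD' from pos 2. Output: "WDWDDDDWDDDDWDDD"
Token 6: literal('X'). Output: "WDWDDDDWDDDDWDDDX"
Token 7: backref(off=4, len=2). Copied 'DD' from pos 13. Output: "WDWDDDDWDDDDWDDDXDD"
Token 8: backref(off=4, len=3). Copied 'DXD' from pos 15. Output: "WDWDDDDWDDDDWDDDXDDDXD"
Token 9: backref(off=4, len=1). Copied 'D' from pos 18. Output: "WDWDDDDWDDDDWDDDXDDDXDD"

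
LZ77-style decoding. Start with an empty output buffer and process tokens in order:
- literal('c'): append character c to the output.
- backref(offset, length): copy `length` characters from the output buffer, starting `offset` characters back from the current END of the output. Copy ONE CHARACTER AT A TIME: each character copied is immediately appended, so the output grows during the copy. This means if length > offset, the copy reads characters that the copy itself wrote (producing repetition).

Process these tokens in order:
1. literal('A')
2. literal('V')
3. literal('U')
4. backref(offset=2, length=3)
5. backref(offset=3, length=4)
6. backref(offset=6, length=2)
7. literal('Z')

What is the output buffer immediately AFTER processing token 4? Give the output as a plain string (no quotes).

Token 1: literal('A'). Output: "A"
Token 2: literal('V'). Output: "AV"
Token 3: literal('U'). Output: "AVU"
Token 4: backref(off=2, len=3) (overlapping!). Copied 'VUV' from pos 1. Output: "AVUVUV"

Answer: AVUVUV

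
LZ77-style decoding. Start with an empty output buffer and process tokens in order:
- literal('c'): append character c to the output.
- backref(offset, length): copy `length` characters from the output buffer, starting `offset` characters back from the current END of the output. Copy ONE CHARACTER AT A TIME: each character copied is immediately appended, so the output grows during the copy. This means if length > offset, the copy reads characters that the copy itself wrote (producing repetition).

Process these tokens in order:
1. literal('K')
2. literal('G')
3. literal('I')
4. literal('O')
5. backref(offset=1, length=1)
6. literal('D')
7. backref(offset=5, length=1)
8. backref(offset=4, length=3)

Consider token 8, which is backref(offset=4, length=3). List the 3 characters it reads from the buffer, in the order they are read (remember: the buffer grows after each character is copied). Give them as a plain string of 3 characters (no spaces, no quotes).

Token 1: literal('K'). Output: "K"
Token 2: literal('G'). Output: "KG"
Token 3: literal('I'). Output: "KGI"
Token 4: literal('O'). Output: "KGIO"
Token 5: backref(off=1, len=1). Copied 'O' from pos 3. Output: "KGIOO"
Token 6: literal('D'). Output: "KGIOOD"
Token 7: backref(off=5, len=1). Copied 'G' from pos 1. Output: "KGIOODG"
Token 8: backref(off=4, len=3). Buffer before: "KGIOODG" (len 7)
  byte 1: read out[3]='O', append. Buffer now: "KGIOODGO"
  byte 2: read out[4]='O', append. Buffer now: "KGIOODGOO"
  byte 3: read out[5]='D', append. Buffer now: "KGIOODGOOD"

Answer: OOD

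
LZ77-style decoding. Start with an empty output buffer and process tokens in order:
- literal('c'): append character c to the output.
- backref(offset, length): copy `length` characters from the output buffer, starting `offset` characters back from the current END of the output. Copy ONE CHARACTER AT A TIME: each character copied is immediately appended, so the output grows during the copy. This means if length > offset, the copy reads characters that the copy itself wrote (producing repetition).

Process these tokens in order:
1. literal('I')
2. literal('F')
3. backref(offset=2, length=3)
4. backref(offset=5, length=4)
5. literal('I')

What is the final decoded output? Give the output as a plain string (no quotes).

Answer: IFIFIIFIFI

Derivation:
Token 1: literal('I'). Output: "I"
Token 2: literal('F'). Output: "IF"
Token 3: backref(off=2, len=3) (overlapping!). Copied 'IFI' from pos 0. Output: "IFIFI"
Token 4: backref(off=5, len=4). Copied 'IFIF' from pos 0. Output: "IFIFIIFIF"
Token 5: literal('I'). Output: "IFIFIIFIFI"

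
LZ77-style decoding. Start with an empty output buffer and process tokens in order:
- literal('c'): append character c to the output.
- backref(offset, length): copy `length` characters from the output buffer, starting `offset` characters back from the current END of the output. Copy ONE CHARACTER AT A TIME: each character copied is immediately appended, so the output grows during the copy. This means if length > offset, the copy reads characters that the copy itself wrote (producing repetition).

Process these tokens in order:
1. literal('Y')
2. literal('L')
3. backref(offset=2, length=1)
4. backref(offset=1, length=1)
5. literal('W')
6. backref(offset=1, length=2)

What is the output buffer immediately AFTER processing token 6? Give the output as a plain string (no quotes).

Token 1: literal('Y'). Output: "Y"
Token 2: literal('L'). Output: "YL"
Token 3: backref(off=2, len=1). Copied 'Y' from pos 0. Output: "YLY"
Token 4: backref(off=1, len=1). Copied 'Y' from pos 2. Output: "YLYY"
Token 5: literal('W'). Output: "YLYYW"
Token 6: backref(off=1, len=2) (overlapping!). Copied 'WW' from pos 4. Output: "YLYYWWW"

Answer: YLYYWWW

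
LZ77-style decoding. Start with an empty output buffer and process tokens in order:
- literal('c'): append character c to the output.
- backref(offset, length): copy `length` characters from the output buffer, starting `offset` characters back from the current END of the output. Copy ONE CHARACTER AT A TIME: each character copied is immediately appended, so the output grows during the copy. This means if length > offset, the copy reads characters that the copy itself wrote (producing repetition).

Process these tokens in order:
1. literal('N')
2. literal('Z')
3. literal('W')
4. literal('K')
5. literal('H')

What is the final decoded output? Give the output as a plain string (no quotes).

Answer: NZWKH

Derivation:
Token 1: literal('N'). Output: "N"
Token 2: literal('Z'). Output: "NZ"
Token 3: literal('W'). Output: "NZW"
Token 4: literal('K'). Output: "NZWK"
Token 5: literal('H'). Output: "NZWKH"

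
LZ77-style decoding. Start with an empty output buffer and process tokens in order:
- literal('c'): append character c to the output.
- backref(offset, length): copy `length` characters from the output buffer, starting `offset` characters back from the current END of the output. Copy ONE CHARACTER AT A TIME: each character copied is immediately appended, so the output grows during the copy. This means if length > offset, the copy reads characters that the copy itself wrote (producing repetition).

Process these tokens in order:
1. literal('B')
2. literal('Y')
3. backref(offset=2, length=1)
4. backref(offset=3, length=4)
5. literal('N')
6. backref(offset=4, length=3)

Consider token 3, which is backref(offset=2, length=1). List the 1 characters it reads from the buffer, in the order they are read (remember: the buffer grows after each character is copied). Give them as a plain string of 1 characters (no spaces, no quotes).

Token 1: literal('B'). Output: "B"
Token 2: literal('Y'). Output: "BY"
Token 3: backref(off=2, len=1). Buffer before: "BY" (len 2)
  byte 1: read out[0]='B', append. Buffer now: "BYB"

Answer: B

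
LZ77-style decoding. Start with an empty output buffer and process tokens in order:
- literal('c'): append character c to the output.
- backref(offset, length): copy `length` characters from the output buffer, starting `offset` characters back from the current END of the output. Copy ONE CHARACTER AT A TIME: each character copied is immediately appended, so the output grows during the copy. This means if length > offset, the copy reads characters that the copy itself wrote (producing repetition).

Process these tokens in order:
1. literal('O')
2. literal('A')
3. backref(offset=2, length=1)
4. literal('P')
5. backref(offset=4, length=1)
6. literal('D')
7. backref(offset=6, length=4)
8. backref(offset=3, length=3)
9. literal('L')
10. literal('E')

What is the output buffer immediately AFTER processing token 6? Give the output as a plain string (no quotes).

Token 1: literal('O'). Output: "O"
Token 2: literal('A'). Output: "OA"
Token 3: backref(off=2, len=1). Copied 'O' from pos 0. Output: "OAO"
Token 4: literal('P'). Output: "OAOP"
Token 5: backref(off=4, len=1). Copied 'O' from pos 0. Output: "OAOPO"
Token 6: literal('D'). Output: "OAOPOD"

Answer: OAOPOD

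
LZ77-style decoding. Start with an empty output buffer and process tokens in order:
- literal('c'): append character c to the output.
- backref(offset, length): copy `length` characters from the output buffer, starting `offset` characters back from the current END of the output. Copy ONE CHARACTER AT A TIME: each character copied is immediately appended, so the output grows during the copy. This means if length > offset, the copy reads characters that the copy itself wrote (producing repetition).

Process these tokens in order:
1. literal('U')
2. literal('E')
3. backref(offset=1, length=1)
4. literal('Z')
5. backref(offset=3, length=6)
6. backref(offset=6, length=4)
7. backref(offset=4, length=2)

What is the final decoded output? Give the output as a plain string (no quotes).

Answer: UEEZEEZEEZEEZEEE

Derivation:
Token 1: literal('U'). Output: "U"
Token 2: literal('E'). Output: "UE"
Token 3: backref(off=1, len=1). Copied 'E' from pos 1. Output: "UEE"
Token 4: literal('Z'). Output: "UEEZ"
Token 5: backref(off=3, len=6) (overlapping!). Copied 'EEZEEZ' from pos 1. Output: "UEEZEEZEEZ"
Token 6: backref(off=6, len=4). Copied 'EEZE' from pos 4. Output: "UEEZEEZEEZEEZE"
Token 7: backref(off=4, len=2). Copied 'EE' from pos 10. Output: "UEEZEEZEEZEEZEEE"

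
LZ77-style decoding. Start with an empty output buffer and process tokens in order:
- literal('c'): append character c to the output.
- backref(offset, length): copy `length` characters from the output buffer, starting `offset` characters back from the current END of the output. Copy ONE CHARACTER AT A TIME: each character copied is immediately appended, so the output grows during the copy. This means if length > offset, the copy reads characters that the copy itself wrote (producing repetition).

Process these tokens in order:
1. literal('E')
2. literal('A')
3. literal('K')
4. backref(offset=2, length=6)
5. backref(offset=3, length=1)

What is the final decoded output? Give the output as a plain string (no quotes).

Token 1: literal('E'). Output: "E"
Token 2: literal('A'). Output: "EA"
Token 3: literal('K'). Output: "EAK"
Token 4: backref(off=2, len=6) (overlapping!). Copied 'AKAKAK' from pos 1. Output: "EAKAKAKAK"
Token 5: backref(off=3, len=1). Copied 'K' from pos 6. Output: "EAKAKAKAKK"

Answer: EAKAKAKAKK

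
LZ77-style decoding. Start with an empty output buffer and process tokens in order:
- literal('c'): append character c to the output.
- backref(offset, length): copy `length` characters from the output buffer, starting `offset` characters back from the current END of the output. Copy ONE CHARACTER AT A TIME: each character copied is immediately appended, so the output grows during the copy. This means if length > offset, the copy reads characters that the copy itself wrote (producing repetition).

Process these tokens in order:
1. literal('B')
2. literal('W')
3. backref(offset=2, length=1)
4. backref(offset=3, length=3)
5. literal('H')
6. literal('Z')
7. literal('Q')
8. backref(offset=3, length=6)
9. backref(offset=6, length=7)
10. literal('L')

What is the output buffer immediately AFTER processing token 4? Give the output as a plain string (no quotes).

Answer: BWBBWB

Derivation:
Token 1: literal('B'). Output: "B"
Token 2: literal('W'). Output: "BW"
Token 3: backref(off=2, len=1). Copied 'B' from pos 0. Output: "BWB"
Token 4: backref(off=3, len=3). Copied 'BWB' from pos 0. Output: "BWBBWB"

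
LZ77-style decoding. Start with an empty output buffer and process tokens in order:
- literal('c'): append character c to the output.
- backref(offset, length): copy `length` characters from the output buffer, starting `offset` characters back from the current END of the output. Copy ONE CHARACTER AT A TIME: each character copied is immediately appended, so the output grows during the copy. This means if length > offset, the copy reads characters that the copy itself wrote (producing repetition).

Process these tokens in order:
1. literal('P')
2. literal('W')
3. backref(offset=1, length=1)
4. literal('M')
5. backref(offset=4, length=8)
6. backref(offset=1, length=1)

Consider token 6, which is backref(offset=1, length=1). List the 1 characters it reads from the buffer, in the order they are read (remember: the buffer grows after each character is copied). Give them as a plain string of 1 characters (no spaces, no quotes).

Answer: M

Derivation:
Token 1: literal('P'). Output: "P"
Token 2: literal('W'). Output: "PW"
Token 3: backref(off=1, len=1). Copied 'W' from pos 1. Output: "PWW"
Token 4: literal('M'). Output: "PWWM"
Token 5: backref(off=4, len=8) (overlapping!). Copied 'PWWMPWWM' from pos 0. Output: "PWWMPWWMPWWM"
Token 6: backref(off=1, len=1). Buffer before: "PWWMPWWMPWWM" (len 12)
  byte 1: read out[11]='M', append. Buffer now: "PWWMPWWMPWWMM"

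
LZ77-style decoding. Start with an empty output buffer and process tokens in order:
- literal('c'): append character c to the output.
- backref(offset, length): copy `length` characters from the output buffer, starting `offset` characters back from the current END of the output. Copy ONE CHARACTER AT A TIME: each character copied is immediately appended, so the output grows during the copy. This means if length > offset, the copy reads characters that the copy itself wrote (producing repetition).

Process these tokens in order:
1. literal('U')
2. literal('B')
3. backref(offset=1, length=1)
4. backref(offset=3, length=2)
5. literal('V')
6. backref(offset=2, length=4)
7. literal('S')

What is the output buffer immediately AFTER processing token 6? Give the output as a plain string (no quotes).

Answer: UBBUBVBVBV

Derivation:
Token 1: literal('U'). Output: "U"
Token 2: literal('B'). Output: "UB"
Token 3: backref(off=1, len=1). Copied 'B' from pos 1. Output: "UBB"
Token 4: backref(off=3, len=2). Copied 'UB' from pos 0. Output: "UBBUB"
Token 5: literal('V'). Output: "UBBUBV"
Token 6: backref(off=2, len=4) (overlapping!). Copied 'BVBV' from pos 4. Output: "UBBUBVBVBV"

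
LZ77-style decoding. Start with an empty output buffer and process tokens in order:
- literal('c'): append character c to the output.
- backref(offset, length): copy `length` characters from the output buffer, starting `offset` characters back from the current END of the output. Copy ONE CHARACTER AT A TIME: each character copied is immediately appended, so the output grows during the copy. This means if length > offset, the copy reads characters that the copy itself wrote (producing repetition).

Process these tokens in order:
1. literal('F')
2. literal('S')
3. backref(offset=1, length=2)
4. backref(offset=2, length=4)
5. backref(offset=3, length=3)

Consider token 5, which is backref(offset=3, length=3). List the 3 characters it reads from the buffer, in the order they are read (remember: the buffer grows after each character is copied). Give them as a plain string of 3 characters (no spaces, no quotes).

Token 1: literal('F'). Output: "F"
Token 2: literal('S'). Output: "FS"
Token 3: backref(off=1, len=2) (overlapping!). Copied 'SS' from pos 1. Output: "FSSS"
Token 4: backref(off=2, len=4) (overlapping!). Copied 'SSSS' from pos 2. Output: "FSSSSSSS"
Token 5: backref(off=3, len=3). Buffer before: "FSSSSSSS" (len 8)
  byte 1: read out[5]='S', append. Buffer now: "FSSSSSSSS"
  byte 2: read out[6]='S', append. Buffer now: "FSSSSSSSSS"
  byte 3: read out[7]='S', append. Buffer now: "FSSSSSSSSSS"

Answer: SSS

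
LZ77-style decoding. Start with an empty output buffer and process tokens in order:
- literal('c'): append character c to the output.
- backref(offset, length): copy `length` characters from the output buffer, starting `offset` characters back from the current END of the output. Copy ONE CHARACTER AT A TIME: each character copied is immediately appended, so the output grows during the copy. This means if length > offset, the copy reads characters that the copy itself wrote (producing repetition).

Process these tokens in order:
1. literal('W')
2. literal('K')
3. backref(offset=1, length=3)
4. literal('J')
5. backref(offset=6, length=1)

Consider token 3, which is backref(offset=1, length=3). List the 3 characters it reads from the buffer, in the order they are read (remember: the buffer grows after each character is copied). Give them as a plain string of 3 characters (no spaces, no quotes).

Answer: KKK

Derivation:
Token 1: literal('W'). Output: "W"
Token 2: literal('K'). Output: "WK"
Token 3: backref(off=1, len=3). Buffer before: "WK" (len 2)
  byte 1: read out[1]='K', append. Buffer now: "WKK"
  byte 2: read out[2]='K', append. Buffer now: "WKKK"
  byte 3: read out[3]='K', append. Buffer now: "WKKKK"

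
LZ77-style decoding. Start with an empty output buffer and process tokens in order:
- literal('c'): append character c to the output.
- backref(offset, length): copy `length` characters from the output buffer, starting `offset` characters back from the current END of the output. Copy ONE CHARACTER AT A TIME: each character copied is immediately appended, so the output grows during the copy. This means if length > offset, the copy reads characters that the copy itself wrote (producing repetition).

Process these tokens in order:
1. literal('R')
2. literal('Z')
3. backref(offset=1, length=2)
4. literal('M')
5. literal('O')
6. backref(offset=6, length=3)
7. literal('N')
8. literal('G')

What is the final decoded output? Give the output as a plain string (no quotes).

Answer: RZZZMORZZNG

Derivation:
Token 1: literal('R'). Output: "R"
Token 2: literal('Z'). Output: "RZ"
Token 3: backref(off=1, len=2) (overlapping!). Copied 'ZZ' from pos 1. Output: "RZZZ"
Token 4: literal('M'). Output: "RZZZM"
Token 5: literal('O'). Output: "RZZZMO"
Token 6: backref(off=6, len=3). Copied 'RZZ' from pos 0. Output: "RZZZMORZZ"
Token 7: literal('N'). Output: "RZZZMORZZN"
Token 8: literal('G'). Output: "RZZZMORZZNG"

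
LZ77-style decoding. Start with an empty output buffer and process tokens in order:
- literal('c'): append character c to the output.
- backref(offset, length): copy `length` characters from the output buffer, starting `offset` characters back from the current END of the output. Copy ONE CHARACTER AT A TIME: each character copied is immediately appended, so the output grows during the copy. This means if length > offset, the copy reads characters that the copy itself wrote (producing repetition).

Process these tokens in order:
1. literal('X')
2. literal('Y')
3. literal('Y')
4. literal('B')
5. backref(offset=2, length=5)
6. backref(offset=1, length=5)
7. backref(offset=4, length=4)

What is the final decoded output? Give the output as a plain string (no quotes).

Answer: XYYBYBYBYYYYYYYYYY

Derivation:
Token 1: literal('X'). Output: "X"
Token 2: literal('Y'). Output: "XY"
Token 3: literal('Y'). Output: "XYY"
Token 4: literal('B'). Output: "XYYB"
Token 5: backref(off=2, len=5) (overlapping!). Copied 'YBYBY' from pos 2. Output: "XYYBYBYBY"
Token 6: backref(off=1, len=5) (overlapping!). Copied 'YYYYY' from pos 8. Output: "XYYBYBYBYYYYYY"
Token 7: backref(off=4, len=4). Copied 'YYYY' from pos 10. Output: "XYYBYBYBYYYYYYYYYY"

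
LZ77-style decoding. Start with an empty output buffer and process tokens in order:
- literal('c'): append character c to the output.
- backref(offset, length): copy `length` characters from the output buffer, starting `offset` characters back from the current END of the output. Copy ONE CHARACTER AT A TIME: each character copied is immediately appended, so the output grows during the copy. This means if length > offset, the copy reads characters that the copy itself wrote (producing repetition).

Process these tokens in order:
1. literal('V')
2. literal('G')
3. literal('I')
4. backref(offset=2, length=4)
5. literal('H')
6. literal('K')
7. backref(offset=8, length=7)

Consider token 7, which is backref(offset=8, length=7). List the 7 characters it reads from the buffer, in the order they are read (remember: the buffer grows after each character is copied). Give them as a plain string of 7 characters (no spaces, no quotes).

Answer: GIGIGIH

Derivation:
Token 1: literal('V'). Output: "V"
Token 2: literal('G'). Output: "VG"
Token 3: literal('I'). Output: "VGI"
Token 4: backref(off=2, len=4) (overlapping!). Copied 'GIGI' from pos 1. Output: "VGIGIGI"
Token 5: literal('H'). Output: "VGIGIGIH"
Token 6: literal('K'). Output: "VGIGIGIHK"
Token 7: backref(off=8, len=7). Buffer before: "VGIGIGIHK" (len 9)
  byte 1: read out[1]='G', append. Buffer now: "VGIGIGIHKG"
  byte 2: read out[2]='I', append. Buffer now: "VGIGIGIHKGI"
  byte 3: read out[3]='G', append. Buffer now: "VGIGIGIHKGIG"
  byte 4: read out[4]='I', append. Buffer now: "VGIGIGIHKGIGI"
  byte 5: read out[5]='G', append. Buffer now: "VGIGIGIHKGIGIG"
  byte 6: read out[6]='I', append. Buffer now: "VGIGIGIHKGIGIGI"
  byte 7: read out[7]='H', append. Buffer now: "VGIGIGIHKGIGIGIH"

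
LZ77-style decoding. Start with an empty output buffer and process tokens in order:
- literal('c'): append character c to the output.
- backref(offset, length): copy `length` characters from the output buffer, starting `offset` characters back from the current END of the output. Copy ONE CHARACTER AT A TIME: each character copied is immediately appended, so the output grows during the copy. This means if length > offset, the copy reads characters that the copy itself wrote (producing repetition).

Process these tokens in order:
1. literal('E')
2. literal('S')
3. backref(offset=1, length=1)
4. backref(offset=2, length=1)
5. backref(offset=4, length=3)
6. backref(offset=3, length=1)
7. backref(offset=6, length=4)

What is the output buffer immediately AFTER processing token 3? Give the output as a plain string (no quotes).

Answer: ESS

Derivation:
Token 1: literal('E'). Output: "E"
Token 2: literal('S'). Output: "ES"
Token 3: backref(off=1, len=1). Copied 'S' from pos 1. Output: "ESS"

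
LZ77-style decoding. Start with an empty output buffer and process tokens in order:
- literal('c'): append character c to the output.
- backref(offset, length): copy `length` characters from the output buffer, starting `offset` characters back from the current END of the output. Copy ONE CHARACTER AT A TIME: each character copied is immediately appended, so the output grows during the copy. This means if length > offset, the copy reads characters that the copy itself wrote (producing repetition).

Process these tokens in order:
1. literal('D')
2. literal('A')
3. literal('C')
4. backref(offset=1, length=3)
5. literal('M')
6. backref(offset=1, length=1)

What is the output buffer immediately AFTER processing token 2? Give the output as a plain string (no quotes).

Answer: DA

Derivation:
Token 1: literal('D'). Output: "D"
Token 2: literal('A'). Output: "DA"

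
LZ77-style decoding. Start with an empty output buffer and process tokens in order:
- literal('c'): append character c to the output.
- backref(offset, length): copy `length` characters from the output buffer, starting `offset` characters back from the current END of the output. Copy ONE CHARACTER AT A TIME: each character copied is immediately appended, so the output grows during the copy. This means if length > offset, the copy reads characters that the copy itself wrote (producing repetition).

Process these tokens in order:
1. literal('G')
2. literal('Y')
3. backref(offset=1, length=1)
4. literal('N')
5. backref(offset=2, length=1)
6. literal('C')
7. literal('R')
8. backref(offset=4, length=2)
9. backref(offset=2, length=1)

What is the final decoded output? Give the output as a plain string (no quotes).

Token 1: literal('G'). Output: "G"
Token 2: literal('Y'). Output: "GY"
Token 3: backref(off=1, len=1). Copied 'Y' from pos 1. Output: "GYY"
Token 4: literal('N'). Output: "GYYN"
Token 5: backref(off=2, len=1). Copied 'Y' from pos 2. Output: "GYYNY"
Token 6: literal('C'). Output: "GYYNYC"
Token 7: literal('R'). Output: "GYYNYCR"
Token 8: backref(off=4, len=2). Copied 'NY' from pos 3. Output: "GYYNYCRNY"
Token 9: backref(off=2, len=1). Copied 'N' from pos 7. Output: "GYYNYCRNYN"

Answer: GYYNYCRNYN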